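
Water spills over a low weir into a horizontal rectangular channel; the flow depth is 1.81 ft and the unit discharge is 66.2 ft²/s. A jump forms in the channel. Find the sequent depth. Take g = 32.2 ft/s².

V₁ = q/y₁ = 66.2/1.81 = 36.6 ft/s. Fr₁ = V₁/√(g·y₁) = 36.6/√(32.2×1.81) = 4.79.
From the momentum equation for a rectangular channel, y₂/y₁ = ½[√(1 + 8Fr₁²) − 1] = ½[√184.6 − 1] = 6.29.
y₂ = 6.29 × 1.81 = 11.4 ft.

y₂ = 11.4 ft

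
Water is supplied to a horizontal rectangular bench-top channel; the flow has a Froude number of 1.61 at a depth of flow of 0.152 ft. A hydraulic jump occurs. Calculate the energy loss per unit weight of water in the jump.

Fr₁ = 1.61 (given).
Sequent-depth ratio: y₂/y₁ = ½[√(1 + 8Fr₁²) − 1] = ½[√21.74 − 1] = 1.83.
y₂ = 1.83 × 0.152 = 0.278 ft.
V₁ = Fr₁·√(g·y₁) = 1.61×√(32.2×0.152) = 3.56 ft/s; q = V₁·y₁ = 0.541 ft²/s. V₂ = q/y₂ = 0.541/0.278 = 1.95 ft/s. E₁ = y₁ + V₁²/2g = 0.349 ft; E₂ = y₂ + V₂²/2g = 0.337 ft. ΔE = E₁ − E₂ = 0.0119 ft.

ΔE = 0.0119 ft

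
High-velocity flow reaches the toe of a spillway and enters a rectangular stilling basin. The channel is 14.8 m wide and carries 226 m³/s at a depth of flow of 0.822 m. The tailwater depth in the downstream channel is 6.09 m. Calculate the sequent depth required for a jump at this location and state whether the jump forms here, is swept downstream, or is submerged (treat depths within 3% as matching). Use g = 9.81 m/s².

q = Q/b = 226/14.8 = 15.3 m²/s; V₁ = q/y₁ = 18.6 m/s. Fr₁ = V₁/√(g·y₁) = 6.54.
By Bélanger, y₂/y₁ = ½[√(1 + 8Fr₁²) − 1] = ½[√343.4 − 1] = 8.77.
y₂ = 8.77 × 0.822 = 7.20 m.
Tailwater y_tw = 6.09 m: y_tw < y₂, so the jump is swept downstream.

y₂ = 7.20 m; the jump is swept downstream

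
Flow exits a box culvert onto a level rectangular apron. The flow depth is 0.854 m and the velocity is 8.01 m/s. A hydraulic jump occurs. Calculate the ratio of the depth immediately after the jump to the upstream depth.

Fr₁ = V₁/√(g·y₁) = 8.01/√(9.81×0.854) = 2.77.
Conjugate-depth relation: y₂/y₁ = ½[√(1 + 8Fr₁²) − 1] = ½[√62.27 − 1] = 3.45.

y₂/y₁ = 3.45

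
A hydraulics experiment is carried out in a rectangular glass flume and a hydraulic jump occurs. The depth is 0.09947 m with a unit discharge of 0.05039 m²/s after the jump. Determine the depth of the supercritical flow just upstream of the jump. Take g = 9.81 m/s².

V₂ = q/y₂ = 0.05039/0.09947 = 0.5066 m/s; Fr₂ = V₂/√(g·y₂) = 0.5128.
The Bélanger relation is symmetric: y₁/y₂ = ½[√(1 + 8Fr₂²) − 1] = ½[√3.1039 − 1] = 0.3809.
y₁ = 0.3809 × 0.09947 = 0.03789 m.

y₁ = 0.03789 m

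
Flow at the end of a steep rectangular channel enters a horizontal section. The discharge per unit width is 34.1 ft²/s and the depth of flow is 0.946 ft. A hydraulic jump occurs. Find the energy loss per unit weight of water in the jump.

V₁ = q/y₁ = 34.1/0.946 = 36.0 ft/s. Fr₁ = V₁/√(g·y₁) = 36.0/√(32.2×0.946) = 6.53.
By Bélanger, y₂/y₁ = ½[√(1 + 8Fr₁²) − 1] = ½[√342.2 − 1] = 8.75.
y₂ = 8.75 × 0.946 = 8.28 ft.
V₂ = q/y₂ = 34.1/8.28 = 4.12 ft/s. E₁ = y₁ + V₁²/2g = 21.1 ft; E₂ = y₂ + V₂²/2g = 8.54 ft. ΔE = E₁ − E₂ = 12.6 ft.

ΔE = 12.6 ft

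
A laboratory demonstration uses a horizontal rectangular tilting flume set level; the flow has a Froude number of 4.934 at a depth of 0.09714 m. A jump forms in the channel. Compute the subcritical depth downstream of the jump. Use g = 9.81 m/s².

y₂ = 0.6310 m

Fr₁ = 4.934 (given).
Bélanger equation: y₂/y₁ = ½[√(1 + 8Fr₁²) − 1] = ½[√195.75 − 1] = 6.496.
y₂ = 6.496 × 0.09714 = 0.6310 m.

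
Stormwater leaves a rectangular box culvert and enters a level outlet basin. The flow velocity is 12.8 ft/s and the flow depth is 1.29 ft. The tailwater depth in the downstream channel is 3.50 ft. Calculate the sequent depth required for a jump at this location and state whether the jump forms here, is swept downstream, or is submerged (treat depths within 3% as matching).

Fr₁ = V₁/√(g·y₁) = 12.8/√(32.2×1.29) = 1.99.
From the momentum equation for a rectangular channel, y₂/y₁ = ½[√(1 + 8Fr₁²) − 1] = ½[√32.55 − 1] = 2.35.
y₂ = 2.35 × 1.29 = 3.04 ft.
Tailwater y_tw = 3.50 ft: y_tw > y₂, so the jump is submerged.

y₂ = 3.04 ft; the jump is submerged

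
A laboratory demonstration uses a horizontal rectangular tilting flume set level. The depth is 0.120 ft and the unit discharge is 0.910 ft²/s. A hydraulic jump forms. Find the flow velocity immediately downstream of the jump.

V₁ = q/y₁ = 0.910/0.120 = 7.58 ft/s. Fr₁ = V₁/√(g·y₁) = 7.58/√(32.2×0.120) = 3.86.
From the momentum equation for a rectangular channel, y₂/y₁ = ½[√(1 + 8Fr₁²) − 1] = ½[√120.1 − 1] = 4.98.
y₂ = 4.98 × 0.120 = 0.597 ft.
V₂ = q/y₂ = 0.910/0.597 = 1.52 ft/s.

V₂ = 1.52 ft/s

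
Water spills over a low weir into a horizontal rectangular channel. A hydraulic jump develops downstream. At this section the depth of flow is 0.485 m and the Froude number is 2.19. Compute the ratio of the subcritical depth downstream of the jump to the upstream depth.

Fr₁ = 2.19 (given).
From the momentum equation for a rectangular channel, y₂/y₁ = ½[√(1 + 8Fr₁²) − 1] = ½[√39.37 − 1] = 2.64.

y₂/y₁ = 2.64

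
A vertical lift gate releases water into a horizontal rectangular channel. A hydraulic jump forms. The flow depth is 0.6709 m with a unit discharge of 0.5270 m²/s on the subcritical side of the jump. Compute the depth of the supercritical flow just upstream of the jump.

V₂ = q/y₂ = 0.5270/0.6709 = 0.7855 m/s; Fr₂ = V₂/√(g·y₂) = 0.3062.
Since the conjugate-depth ratio holds either way, y₁/y₂ = ½[√(1 + 8Fr₂²) − 1] = ½[√1.7500 − 1] = 0.1614.
y₁ = 0.1614 × 0.6709 = 0.1083 m.

y₁ = 0.1083 m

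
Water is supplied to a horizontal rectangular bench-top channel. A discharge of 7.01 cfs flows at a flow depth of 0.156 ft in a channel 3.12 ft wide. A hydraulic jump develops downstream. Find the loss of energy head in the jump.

ΔE = 1.99 ft

q = Q/b = 7.01/3.12 = 2.25 ft²/s; V₁ = q/y₁ = 14.4 ft/s. Fr₁ = V₁/√(g·y₁) = 6.43.
Conjugate-depth relation: y₂/y₁ = ½[√(1 + 8Fr₁²) − 1] = ½[√331.4 − 1] = 8.60.
y₂ = 8.60 × 0.156 = 1.34 ft.
Head loss: ΔE = (y₂ − y₁)³/(4y₁y₂) = (1.34 − 0.156)³/(4×0.156×1.34) = 1.67/0.837 = 1.99 ft.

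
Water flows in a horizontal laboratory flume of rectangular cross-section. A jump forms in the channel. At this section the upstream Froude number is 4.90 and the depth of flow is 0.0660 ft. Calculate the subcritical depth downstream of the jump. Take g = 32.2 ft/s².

Fr₁ = 4.90 (given).
Bélanger equation: y₂/y₁ = ½[√(1 + 8Fr₁²) − 1] = ½[√193.1 − 1] = 6.45.
y₂ = 6.45 × 0.0660 = 0.426 ft.

y₂ = 0.426 ft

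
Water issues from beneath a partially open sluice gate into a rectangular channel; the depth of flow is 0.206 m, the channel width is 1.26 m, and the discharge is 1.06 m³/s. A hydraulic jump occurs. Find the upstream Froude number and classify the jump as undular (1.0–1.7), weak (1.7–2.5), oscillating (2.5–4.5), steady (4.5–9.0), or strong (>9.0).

q = Q/b = 1.06/1.26 = 0.841 m²/s; V₁ = q/y₁ = 4.08 m/s. Fr₁ = V₁/√(g·y₁) = 2.87.
Fr₁ = 2.87 lies in the oscillating range.

Fr₁ = 2.87; oscillating jump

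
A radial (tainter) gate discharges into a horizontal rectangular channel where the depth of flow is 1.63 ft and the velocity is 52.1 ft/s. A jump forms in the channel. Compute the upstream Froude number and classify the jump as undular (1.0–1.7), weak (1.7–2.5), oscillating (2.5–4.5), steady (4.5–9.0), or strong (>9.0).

Fr₁ = V₁/√(g·y₁) = 52.1/√(32.2×1.63) = 7.19.
Fr₁ = 7.19 lies in the steady range.

Fr₁ = 7.19; steady jump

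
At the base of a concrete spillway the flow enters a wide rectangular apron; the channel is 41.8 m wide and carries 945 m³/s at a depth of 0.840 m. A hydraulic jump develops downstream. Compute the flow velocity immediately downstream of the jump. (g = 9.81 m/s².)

q = Q/b = 945/41.8 = 22.6 m²/s; V₁ = q/y₁ = 26.9 m/s. Fr₁ = V₁/√(g·y₁) = 9.38.
From the momentum equation for a rectangular channel, y₂/y₁ = ½[√(1 + 8Fr₁²) − 1] = ½[√704.2 − 1] = 12.8.
y₂ = 12.8 × 0.840 = 10.7 m.
V₂ = q/y₂ = 22.6/10.7 = 2.11 m/s.

V₂ = 2.11 m/s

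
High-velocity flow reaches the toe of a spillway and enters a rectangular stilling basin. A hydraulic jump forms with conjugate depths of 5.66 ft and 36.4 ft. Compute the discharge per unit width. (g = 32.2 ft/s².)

For a rectangular channel the momentum equation gives q² = ½·g·y₁·y₂·(y₁ + y₂) = ½×32.2×5.66×36.4×42.1 = 139512.
q = √139512 = 374 ft²/s.

q = 374 ft²/s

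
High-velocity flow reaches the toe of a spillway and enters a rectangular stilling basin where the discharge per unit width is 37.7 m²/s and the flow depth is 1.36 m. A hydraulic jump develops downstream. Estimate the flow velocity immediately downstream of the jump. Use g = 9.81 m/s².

V₁ = q/y₁ = 37.7/1.36 = 27.7 m/s. Fr₁ = V₁/√(g·y₁) = 27.7/√(9.81×1.36) = 7.59.
Conjugate-depth relation: y₂/y₁ = ½[√(1 + 8Fr₁²) − 1] = ½[√461.8 − 1] = 10.2.
y₂ = 10.2 × 1.36 = 13.9 m.
V₂ = q/y₂ = 37.7/13.9 = 2.71 m/s.

V₂ = 2.71 m/s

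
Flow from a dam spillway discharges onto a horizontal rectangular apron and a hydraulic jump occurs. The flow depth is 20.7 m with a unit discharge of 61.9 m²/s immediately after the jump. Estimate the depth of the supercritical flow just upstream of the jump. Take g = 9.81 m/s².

V₂ = q/y₂ = 61.9/20.7 = 2.99 m/s; Fr₂ = V₂/√(g·y₂) = 0.210.
Applying the sequent-depth relation in reverse, y₁/y₂ = ½[√(1 + 8Fr₂²) − 1] = ½[√1.352 − 1] = 0.0814.
y₁ = 0.0814 × 20.7 = 1.69 m.

y₁ = 1.69 m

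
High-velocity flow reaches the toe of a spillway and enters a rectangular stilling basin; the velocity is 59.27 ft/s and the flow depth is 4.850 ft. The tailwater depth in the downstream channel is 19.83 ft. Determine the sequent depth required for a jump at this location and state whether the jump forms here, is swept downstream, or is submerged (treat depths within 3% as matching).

y₂ = 30.20 ft; the jump is swept downstream

Fr₁ = V₁/√(g·y₁) = 59.27/√(32.2×4.850) = 4.743.
Sequent-depth ratio: y₂/y₁ = ½[√(1 + 8Fr₁²) − 1] = ½[√180.95 − 1] = 6.226.
y₂ = 6.226 × 4.850 = 30.20 ft.
Tailwater y_tw = 19.83 ft: y_tw < y₂, so the jump is swept downstream.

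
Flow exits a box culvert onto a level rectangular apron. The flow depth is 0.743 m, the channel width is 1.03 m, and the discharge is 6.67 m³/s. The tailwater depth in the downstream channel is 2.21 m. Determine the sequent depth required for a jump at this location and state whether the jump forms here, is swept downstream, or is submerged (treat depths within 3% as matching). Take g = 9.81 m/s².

y₂ = 3.04 m; the jump is swept downstream

q = Q/b = 6.67/1.03 = 6.48 m²/s; V₁ = q/y₁ = 8.72 m/s. Fr₁ = V₁/√(g·y₁) = 3.23.
Bélanger equation: y₂/y₁ = ½[√(1 + 8Fr₁²) − 1] = ½[√84.37 − 1] = 4.09.
y₂ = 4.09 × 0.743 = 3.04 m.
Tailwater y_tw = 2.21 m: y_tw < y₂, so the jump is swept downstream.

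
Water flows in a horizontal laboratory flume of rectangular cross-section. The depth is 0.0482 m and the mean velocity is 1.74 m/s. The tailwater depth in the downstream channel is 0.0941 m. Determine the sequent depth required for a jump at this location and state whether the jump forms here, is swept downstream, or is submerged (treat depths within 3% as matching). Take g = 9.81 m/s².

y₂ = 0.150 m; the jump is swept downstream

Fr₁ = V₁/√(g·y₁) = 1.74/√(9.81×0.0482) = 2.53.
From the momentum equation for a rectangular channel, y₂/y₁ = ½[√(1 + 8Fr₁²) − 1] = ½[√52.22 − 1] = 3.11.
y₂ = 3.11 × 0.0482 = 0.150 m.
Tailwater y_tw = 0.0941 m: y_tw < y₂, so the jump is swept downstream.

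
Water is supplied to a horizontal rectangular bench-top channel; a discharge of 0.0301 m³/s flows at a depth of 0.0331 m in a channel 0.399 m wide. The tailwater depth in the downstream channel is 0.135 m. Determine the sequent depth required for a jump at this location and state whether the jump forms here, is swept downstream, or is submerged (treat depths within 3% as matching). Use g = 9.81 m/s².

q = Q/b = 0.0301/0.399 = 0.0754 m²/s; V₁ = q/y₁ = 2.28 m/s. Fr₁ = V₁/√(g·y₁) = 4.00.
By Bélanger, y₂/y₁ = ½[√(1 + 8Fr₁²) − 1] = ½[√129.0 − 1] = 5.18.
y₂ = 5.18 × 0.0331 = 0.171 m.
Tailwater y_tw = 0.135 m: y_tw < y₂, so the jump is swept downstream.

y₂ = 0.171 m; the jump is swept downstream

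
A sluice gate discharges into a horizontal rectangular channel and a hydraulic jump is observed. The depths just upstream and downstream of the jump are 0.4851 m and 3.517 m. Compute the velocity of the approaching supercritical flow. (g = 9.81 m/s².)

For a rectangular channel the momentum equation gives q² = ½·g·y₁·y₂·(y₁ + y₂) = ½×9.81×0.4851×3.517×4.002 = 33.49.
q = √33.49 = 5.787 m²/s.
V₁ = q/y₁ = 5.787/0.4851 = 11.93 m/s.

V₁ = 11.93 m/s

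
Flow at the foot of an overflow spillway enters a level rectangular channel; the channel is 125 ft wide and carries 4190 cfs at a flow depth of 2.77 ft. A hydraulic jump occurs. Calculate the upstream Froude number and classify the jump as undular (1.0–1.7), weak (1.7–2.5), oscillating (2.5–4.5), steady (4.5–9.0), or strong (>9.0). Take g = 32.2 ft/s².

Fr₁ = 1.28; undular jump

q = Q/b = 4190/125 = 33.5 ft²/s; V₁ = q/y₁ = 12.1 ft/s. Fr₁ = V₁/√(g·y₁) = 1.28.
Fr₁ = 1.28 lies in the undular range.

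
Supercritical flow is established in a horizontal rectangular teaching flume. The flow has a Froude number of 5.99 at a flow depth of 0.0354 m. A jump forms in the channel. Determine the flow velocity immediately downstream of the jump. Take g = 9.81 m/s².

V₂ = 0.442 m/s

Fr₁ = 5.99 (given).
Conjugate-depth relation: y₂/y₁ = ½[√(1 + 8Fr₁²) − 1] = ½[√288.0 − 1] = 7.99.
y₂ = 7.99 × 0.0354 = 0.283 m.
V₁ = Fr₁·√(g·y₁) = 5.99×√(9.81×0.0354) = 3.53 m/s; q = V₁·y₁ = 0.125 m²/s.
V₂ = q/y₂ = 0.125/0.283 = 0.442 m/s.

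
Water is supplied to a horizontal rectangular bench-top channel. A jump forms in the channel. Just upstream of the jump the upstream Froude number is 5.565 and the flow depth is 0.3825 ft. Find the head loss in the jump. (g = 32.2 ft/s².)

Fr₁ = 5.565 (given).
Sequent-depth ratio: y₂/y₁ = ½[√(1 + 8Fr₁²) − 1] = ½[√248.75 − 1] = 7.386.
y₂ = 7.386 × 0.3825 = 2.825 ft.
V₁ = Fr₁·√(g·y₁) = 5.565×√(32.2×0.3825) = 19.53 ft/s; q = V₁·y₁ = 7.470 ft²/s. V₂ = q/y₂ = 7.470/2.825 = 2.644 ft/s. E₁ = y₁ + V₁²/2g = 6.305 ft; E₂ = y₂ + V₂²/2g = 2.934 ft. ΔE = E₁ − E₂ = 3.372 ft.

ΔE = 3.372 ft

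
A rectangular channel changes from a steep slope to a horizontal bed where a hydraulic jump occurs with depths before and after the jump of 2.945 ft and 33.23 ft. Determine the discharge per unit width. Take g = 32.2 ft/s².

For a rectangular channel the momentum equation gives q² = ½·g·y₁·y₂·(y₁ + y₂) = ½×32.2×2.945×33.23×36.17 = 56997.
q = √56997 = 238.7 ft²/s.

q = 238.7 ft²/s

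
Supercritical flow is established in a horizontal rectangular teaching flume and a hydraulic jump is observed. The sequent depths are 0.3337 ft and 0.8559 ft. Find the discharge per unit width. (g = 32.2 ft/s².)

q = 2.339 ft²/s

For a rectangular channel the momentum equation gives q² = ½·g·y₁·y₂·(y₁ + y₂) = ½×32.2×0.3337×0.8559×1.190 = 5.470.
q = √5.470 = 2.339 ft²/s.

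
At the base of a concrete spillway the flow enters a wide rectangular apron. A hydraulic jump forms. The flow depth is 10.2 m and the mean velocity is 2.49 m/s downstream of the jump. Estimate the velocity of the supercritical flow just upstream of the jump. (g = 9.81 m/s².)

Fr₂ = V₂/√(g·y₂) = 2.49/√(9.81×10.2) = 0.249.
Applying the sequent-depth relation in reverse, y₁/y₂ = ½[√(1 + 8Fr₂²) − 1] = ½[√1.496 − 1] = 0.111.
y₁ = 0.111 × 10.2 = 1.14 m.
V₁ = q/y₁ = 25.4/1.14 = 22.3 m/s.

V₁ = 22.3 m/s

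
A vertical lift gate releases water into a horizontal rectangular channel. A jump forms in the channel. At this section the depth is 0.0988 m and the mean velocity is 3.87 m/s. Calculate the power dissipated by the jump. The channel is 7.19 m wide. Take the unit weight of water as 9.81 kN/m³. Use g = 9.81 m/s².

P = 8.91 kW

Fr₁ = V₁/√(g·y₁) = 3.87/√(9.81×0.0988) = 3.93.
From the momentum equation for a rectangular channel, y₂/y₁ = ½[√(1 + 8Fr₁²) − 1] = ½[√124.6 − 1] = 5.08.
y₂ = 5.08 × 0.0988 = 0.502 m.
Head loss: ΔE = (y₂ − y₁)³/(4y₁y₂) = (0.502 − 0.0988)³/(4×0.0988×0.502) = 0.0656/0.198 = 0.331 m.
q = V₁·y₁ = 3.87 × 0.0988 = 0.382 m²/s. Q = q·b = 0.382 × 7.19 = 2.75 m³/s. P = γ·Q·ΔE = 9.81 × 2.75 × 0.331 = 8.91 kW.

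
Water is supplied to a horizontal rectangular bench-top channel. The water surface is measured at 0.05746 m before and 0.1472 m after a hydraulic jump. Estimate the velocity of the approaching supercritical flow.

V₁ = 1.604 m/s

For a rectangular channel the momentum equation gives q² = ½·g·y₁·y₂·(y₁ + y₂) = ½×9.81×0.05746×0.1472×0.2047 = 0.008491.
q = √0.008491 = 0.09215 m²/s.
V₁ = q/y₁ = 0.09215/0.05746 = 1.604 m/s.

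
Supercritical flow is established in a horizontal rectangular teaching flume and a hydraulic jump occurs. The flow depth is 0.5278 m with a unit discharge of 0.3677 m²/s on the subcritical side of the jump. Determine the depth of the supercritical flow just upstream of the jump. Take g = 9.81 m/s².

y₁ = 0.08520 m

V₂ = q/y₂ = 0.3677/0.5278 = 0.6967 m/s; Fr₂ = V₂/√(g·y₂) = 0.3062.
From the momentum equation (using Fr₂), y₁/y₂ = ½[√(1 + 8Fr₂²) − 1] = ½[√1.7499 − 1] = 0.1614.
y₁ = 0.1614 × 0.5278 = 0.08520 m.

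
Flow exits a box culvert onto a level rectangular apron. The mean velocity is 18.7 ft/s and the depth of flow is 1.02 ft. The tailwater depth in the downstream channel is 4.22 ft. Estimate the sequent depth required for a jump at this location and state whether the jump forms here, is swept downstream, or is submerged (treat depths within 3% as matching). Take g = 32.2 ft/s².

Fr₁ = V₁/√(g·y₁) = 18.7/√(32.2×1.02) = 3.26.
Conjugate-depth relation: y₂/y₁ = ½[√(1 + 8Fr₁²) − 1] = ½[√86.18 − 1] = 4.14.
y₂ = 4.14 × 1.02 = 4.22 ft.
Tailwater y_tw = 4.22 ft: y_tw ≈ y₂, so the jump forms here.

y₂ = 4.22 ft; the jump forms here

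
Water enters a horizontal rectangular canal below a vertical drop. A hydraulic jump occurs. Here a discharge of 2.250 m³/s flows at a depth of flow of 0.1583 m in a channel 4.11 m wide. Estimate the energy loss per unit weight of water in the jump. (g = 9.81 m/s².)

q = Q/b = 2.250/4.11 = 0.5474 m²/s; V₁ = q/y₁ = 3.458 m/s. Fr₁ = V₁/√(g·y₁) = 2.775.
Sequent-depth ratio: y₂/y₁ = ½[√(1 + 8Fr₁²) − 1] = ½[√62.611 − 1] = 3.456.
y₂ = 3.456 × 0.1583 = 0.5471 m.
Head loss: ΔE = (y₂ − y₁)³/(4y₁y₂) = (0.5471 − 0.1583)³/(4×0.1583×0.5471) = 0.05879/0.3465 = 0.1697 m.

ΔE = 0.1697 m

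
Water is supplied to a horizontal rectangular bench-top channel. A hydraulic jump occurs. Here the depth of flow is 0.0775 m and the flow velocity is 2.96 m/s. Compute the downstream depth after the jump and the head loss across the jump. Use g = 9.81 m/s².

Fr₁ = V₁/√(g·y₁) = 2.96/√(9.81×0.0775) = 3.39.
Sequent-depth ratio: y₂/y₁ = ½[√(1 + 8Fr₁²) − 1] = ½[√93.19 − 1] = 4.33.
y₂ = 4.33 × 0.0775 = 0.335 m.
Head loss: ΔE = (y₂ − y₁)³/(4y₁y₂) = (0.335 − 0.0775)³/(4×0.0775×0.335) = 0.0171/0.104 = 0.165 m.

y₂ = 0.335 m; ΔE = 0.165 m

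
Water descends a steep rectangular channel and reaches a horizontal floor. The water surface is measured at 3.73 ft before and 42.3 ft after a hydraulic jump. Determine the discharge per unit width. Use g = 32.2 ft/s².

For a rectangular channel the momentum equation gives q² = ½·g·y₁·y₂·(y₁ + y₂) = ½×32.2×3.73×42.3×46.0 = 116927.
q = √116927 = 342 ft²/s.

q = 342 ft²/s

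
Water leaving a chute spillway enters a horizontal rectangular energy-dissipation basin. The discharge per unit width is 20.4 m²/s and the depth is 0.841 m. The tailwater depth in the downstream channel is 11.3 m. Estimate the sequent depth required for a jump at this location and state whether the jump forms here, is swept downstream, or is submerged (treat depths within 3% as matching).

y₂ = 9.63 m; the jump is submerged

V₁ = q/y₁ = 20.4/0.841 = 24.3 m/s. Fr₁ = V₁/√(g·y₁) = 24.3/√(9.81×0.841) = 8.45.
Conjugate-depth relation: y₂/y₁ = ½[√(1 + 8Fr₁²) − 1] = ½[√571.5 − 1] = 11.5.
y₂ = 11.5 × 0.841 = 9.63 m.
Tailwater y_tw = 11.3 m: y_tw > y₂, so the jump is submerged.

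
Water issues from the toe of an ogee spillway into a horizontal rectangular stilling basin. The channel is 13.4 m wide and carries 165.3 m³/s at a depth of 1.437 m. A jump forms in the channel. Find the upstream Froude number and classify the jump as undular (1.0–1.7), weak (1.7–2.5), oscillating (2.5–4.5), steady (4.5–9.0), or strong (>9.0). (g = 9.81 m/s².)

Fr₁ = 2.286; weak jump

q = Q/b = 165.3/13.4 = 12.34 m²/s; V₁ = q/y₁ = 8.584 m/s. Fr₁ = V₁/√(g·y₁) = 2.286.
Fr₁ = 2.286 lies in the weak range.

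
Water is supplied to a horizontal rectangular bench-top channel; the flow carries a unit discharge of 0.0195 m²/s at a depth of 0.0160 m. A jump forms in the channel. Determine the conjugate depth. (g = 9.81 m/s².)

y₂ = 0.0621 m

V₁ = q/y₁ = 0.0195/0.0160 = 1.22 m/s. Fr₁ = V₁/√(g·y₁) = 1.22/√(9.81×0.0160) = 3.08.
Bélanger equation: y₂/y₁ = ½[√(1 + 8Fr₁²) − 1] = ½[√76.71 − 1] = 3.88.
y₂ = 3.88 × 0.0160 = 0.0621 m.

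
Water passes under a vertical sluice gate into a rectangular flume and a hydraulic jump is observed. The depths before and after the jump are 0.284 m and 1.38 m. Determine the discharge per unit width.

q = 1.79 m²/s

For a rectangular channel the momentum equation gives q² = ½·g·y₁·y₂·(y₁ + y₂) = ½×9.81×0.284×1.38×1.66 = 3.20.
q = √3.20 = 1.79 m²/s.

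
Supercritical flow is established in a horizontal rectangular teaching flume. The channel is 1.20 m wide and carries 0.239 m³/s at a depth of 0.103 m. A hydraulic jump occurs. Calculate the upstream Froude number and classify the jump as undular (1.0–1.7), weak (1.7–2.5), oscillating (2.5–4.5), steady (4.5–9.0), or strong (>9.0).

Fr₁ = 1.92; weak jump

q = Q/b = 0.239/1.20 = 0.199 m²/s; V₁ = q/y₁ = 1.93 m/s. Fr₁ = V₁/√(g·y₁) = 1.92.
Fr₁ = 1.92 lies in the weak range.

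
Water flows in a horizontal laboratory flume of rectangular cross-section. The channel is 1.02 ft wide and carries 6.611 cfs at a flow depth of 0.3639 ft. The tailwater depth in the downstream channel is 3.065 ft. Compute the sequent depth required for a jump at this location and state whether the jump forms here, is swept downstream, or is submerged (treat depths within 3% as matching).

q = Q/b = 6.611/1.02 = 6.481 ft²/s; V₁ = q/y₁ = 17.81 ft/s. Fr₁ = V₁/√(g·y₁) = 5.203.
Sequent-depth ratio: y₂/y₁ = ½[√(1 + 8Fr₁²) − 1] = ½[√217.58 − 1] = 6.875.
y₂ = 6.875 × 0.3639 = 2.502 ft.
Tailwater y_tw = 3.065 ft: y_tw > y₂, so the jump is submerged.

y₂ = 2.502 ft; the jump is submerged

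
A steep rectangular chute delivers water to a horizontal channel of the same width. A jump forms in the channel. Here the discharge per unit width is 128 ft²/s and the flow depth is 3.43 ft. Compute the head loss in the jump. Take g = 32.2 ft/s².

ΔE = 8.41 ft

V₁ = q/y₁ = 128/3.43 = 37.3 ft/s. Fr₁ = V₁/√(g·y₁) = 37.3/√(32.2×3.43) = 3.55.
Sequent-depth ratio: y₂/y₁ = ½[√(1 + 8Fr₁²) − 1] = ½[√101.9 − 1] = 4.55.
y₂ = 4.55 × 3.43 = 15.6 ft.
V₂ = q/y₂ = 128/15.6 = 8.21 ft/s. E₁ = y₁ + V₁²/2g = 25.1 ft; E₂ = y₂ + V₂²/2g = 16.6 ft. ΔE = E₁ − E₂ = 8.41 ft.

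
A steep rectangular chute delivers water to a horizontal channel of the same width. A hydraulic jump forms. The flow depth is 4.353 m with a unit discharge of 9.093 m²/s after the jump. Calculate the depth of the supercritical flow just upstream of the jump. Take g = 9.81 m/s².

V₂ = q/y₂ = 9.093/4.353 = 2.089 m/s; Fr₂ = V₂/√(g·y₂) = 0.3197.
From the momentum equation (using Fr₂), y₁/y₂ = ½[√(1 + 8Fr₂²) − 1] = ½[√1.8175 − 1] = 0.1741.
y₁ = 0.1741 × 4.353 = 0.7577 m.

y₁ = 0.7577 m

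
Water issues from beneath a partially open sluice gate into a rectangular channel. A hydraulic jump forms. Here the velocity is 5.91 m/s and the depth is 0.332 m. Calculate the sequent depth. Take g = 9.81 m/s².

Fr₁ = V₁/√(g·y₁) = 5.91/√(9.81×0.332) = 3.27.
By Bélanger, y₂/y₁ = ½[√(1 + 8Fr₁²) − 1] = ½[√86.79 − 1] = 4.16.
y₂ = 4.16 × 0.332 = 1.38 m.

y₂ = 1.38 m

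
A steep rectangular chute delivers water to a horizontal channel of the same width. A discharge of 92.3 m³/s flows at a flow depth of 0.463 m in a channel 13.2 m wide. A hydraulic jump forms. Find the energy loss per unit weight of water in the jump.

q = Q/b = 92.3/13.2 = 6.99 m²/s; V₁ = q/y₁ = 15.1 m/s. Fr₁ = V₁/√(g·y₁) = 7.09.
By Bélanger, y₂/y₁ = ½[√(1 + 8Fr₁²) − 1] = ½[√402.7 − 1] = 9.53.
y₂ = 9.53 × 0.463 = 4.41 m.
V₂ = q/y₂ = 6.99/4.41 = 1.58 m/s. E₁ = y₁ + V₁²/2g = 12.1 m; E₂ = y₂ + V₂²/2g = 4.54 m. ΔE = E₁ − E₂ = 7.55 m.

ΔE = 7.55 m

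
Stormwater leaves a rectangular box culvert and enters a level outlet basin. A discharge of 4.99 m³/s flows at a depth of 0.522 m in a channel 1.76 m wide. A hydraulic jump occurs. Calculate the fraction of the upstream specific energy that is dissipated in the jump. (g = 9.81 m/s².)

q = Q/b = 4.99/1.76 = 2.84 m²/s; V₁ = q/y₁ = 5.43 m/s. Fr₁ = V₁/√(g·y₁) = 2.40.
Bélanger equation: y₂/y₁ = ½[√(1 + 8Fr₁²) − 1] = ½[√47.09 − 1] = 2.93.
y₂ = 2.93 × 0.522 = 1.53 m.
E₁ = y₁ + V₁²/2g = 2.03 m. ΔE = (y₂ − y₁)³/(4y₁y₂) = 0.321 m. ΔE/E₁ = 0.321/2.03 = 0.158.

ΔE/E₁ = 0.158 (15.8%)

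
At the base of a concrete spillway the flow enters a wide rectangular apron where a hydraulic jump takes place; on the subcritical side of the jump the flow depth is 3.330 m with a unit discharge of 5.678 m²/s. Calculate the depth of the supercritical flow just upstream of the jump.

V₂ = q/y₂ = 5.678/3.330 = 1.705 m/s; Fr₂ = V₂/√(g·y₂) = 0.2983.
From the momentum equation (using Fr₂), y₁/y₂ = ½[√(1 + 8Fr₂²) − 1] = ½[√1.7120 − 1] = 0.1542.
y₁ = 0.1542 × 3.330 = 0.5135 m.

y₁ = 0.5135 m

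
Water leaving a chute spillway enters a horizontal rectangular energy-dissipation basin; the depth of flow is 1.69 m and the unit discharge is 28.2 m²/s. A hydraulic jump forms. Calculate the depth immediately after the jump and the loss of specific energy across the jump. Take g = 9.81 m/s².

V₁ = q/y₁ = 28.2/1.69 = 16.7 m/s. Fr₁ = V₁/√(g·y₁) = 16.7/√(9.81×1.69) = 4.10.
By Bélanger, y₂/y₁ = ½[√(1 + 8Fr₁²) − 1] = ½[√135.4 − 1] = 5.32.
y₂ = 5.32 × 1.69 = 8.99 m.
Head loss: ΔE = (y₂ − y₁)³/(4y₁y₂) = (8.99 − 1.69)³/(4×1.69×8.99) = 388/60.7 = 6.39 m.

y₂ = 8.99 m; ΔE = 6.39 m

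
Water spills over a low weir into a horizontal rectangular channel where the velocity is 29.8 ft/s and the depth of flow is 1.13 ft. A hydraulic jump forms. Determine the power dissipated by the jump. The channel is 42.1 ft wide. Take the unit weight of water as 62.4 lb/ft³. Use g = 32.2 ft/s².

Fr₁ = V₁/√(g·y₁) = 29.8/√(32.2×1.13) = 4.94.
Bélanger equation: y₂/y₁ = ½[√(1 + 8Fr₁²) − 1] = ½[√196.2 − 1] = 6.50.
y₂ = 6.50 × 1.13 = 7.35 ft.
Head loss: ΔE = (y₂ − y₁)³/(4y₁y₂) = (7.35 − 1.13)³/(4×1.13×7.35) = 241/33.2 = 7.24 ft.
q = V₁·y₁ = 29.8 × 1.13 = 33.7 ft²/s. Q = q·b = 33.7 × 42.1 = 1418 cfs. P = γ·Q·ΔE/550 = 62.4 × 1418 × 7.24 / 550 = 1165 hp.

P = 1165 hp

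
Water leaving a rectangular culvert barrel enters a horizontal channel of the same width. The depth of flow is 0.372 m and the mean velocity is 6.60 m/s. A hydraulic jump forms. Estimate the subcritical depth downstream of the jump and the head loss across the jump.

Fr₁ = V₁/√(g·y₁) = 6.60/√(9.81×0.372) = 3.45.
From the momentum equation for a rectangular channel, y₂/y₁ = ½[√(1 + 8Fr₁²) − 1] = ½[√96.49 − 1] = 4.41.
y₂ = 4.41 × 0.372 = 1.64 m.
q = V₁·y₁ = 6.60 × 0.372 = 2.46 m²/s. V₂ = q/y₂ = 2.46/1.64 = 1.50 m/s. E₁ = y₁ + V₁²/2g = 2.59 m; E₂ = y₂ + V₂²/2g = 1.76 m. ΔE = E₁ − E₂ = 0.837 m.

y₂ = 1.64 m; ΔE = 0.837 m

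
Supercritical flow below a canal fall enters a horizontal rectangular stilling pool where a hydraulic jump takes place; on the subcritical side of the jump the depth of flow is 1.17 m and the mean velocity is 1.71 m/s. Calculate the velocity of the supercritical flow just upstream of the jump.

V₁ = 4.60 m/s

Fr₂ = V₂/√(g·y₂) = 1.71/√(9.81×1.17) = 0.505.
Since the conjugate-depth ratio holds either way, y₁/y₂ = ½[√(1 + 8Fr₂²) − 1] = ½[√3.038 − 1] = 0.372.
y₁ = 0.372 × 1.17 = 0.435 m.
V₁ = q/y₁ = 2.00/0.435 = 4.60 m/s.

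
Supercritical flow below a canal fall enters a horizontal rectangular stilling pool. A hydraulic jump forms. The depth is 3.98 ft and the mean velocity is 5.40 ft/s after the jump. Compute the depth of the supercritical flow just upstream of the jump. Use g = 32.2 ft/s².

y₁ = 1.35 ft

Fr₂ = V₂/√(g·y₂) = 5.40/√(32.2×3.98) = 0.477.
Applying the sequent-depth relation in reverse, y₁/y₂ = ½[√(1 + 8Fr₂²) − 1] = ½[√2.820 − 1] = 0.340.
y₁ = 0.340 × 3.98 = 1.35 ft.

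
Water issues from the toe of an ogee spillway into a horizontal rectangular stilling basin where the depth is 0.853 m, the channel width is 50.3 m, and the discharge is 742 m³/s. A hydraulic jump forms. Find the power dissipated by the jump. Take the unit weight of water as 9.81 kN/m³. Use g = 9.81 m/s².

P = 65935 kW

q = Q/b = 742/50.3 = 14.8 m²/s; V₁ = q/y₁ = 17.3 m/s. Fr₁ = V₁/√(g·y₁) = 5.98.
By Bélanger, y₂/y₁ = ½[√(1 + 8Fr₁²) − 1] = ½[√286.9 − 1] = 7.97.
y₂ = 7.97 × 0.853 = 6.80 m.
Head loss: ΔE = (y₂ − y₁)³/(4y₁y₂) = (6.80 − 0.853)³/(4×0.853×6.80) = 210/23.2 = 9.06 m.
P = γ·Q·ΔE = 9.81 × 742 × 9.06 = 65935 kW.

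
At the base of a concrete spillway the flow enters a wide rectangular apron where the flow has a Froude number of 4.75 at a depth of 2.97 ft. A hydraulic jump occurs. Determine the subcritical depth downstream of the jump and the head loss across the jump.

Fr₁ = 4.75 (given).
From the momentum equation for a rectangular channel, y₂/y₁ = ½[√(1 + 8Fr₁²) − 1] = ½[√181.5 − 1] = 6.24.
y₂ = 6.24 × 2.97 = 18.5 ft.
V₁ = Fr₁·√(g·y₁) = 4.75×√(32.2×2.97) = 46.5 ft/s; q = V₁·y₁ = 138 ft²/s. V₂ = q/y₂ = 138/18.5 = 7.45 ft/s. E₁ = y₁ + V₁²/2g = 36.5 ft; E₂ = y₂ + V₂²/2g = 19.4 ft. ΔE = E₁ − E₂ = 17.1 ft.

y₂ = 18.5 ft; ΔE = 17.1 ft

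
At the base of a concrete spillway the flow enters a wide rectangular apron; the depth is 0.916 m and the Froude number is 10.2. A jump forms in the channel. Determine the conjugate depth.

Fr₁ = 10.2 (given).
Bélanger equation: y₂/y₁ = ½[√(1 + 8Fr₁²) − 1] = ½[√833.3 − 1] = 13.9.
y₂ = 13.9 × 0.916 = 12.8 m.

y₂ = 12.8 m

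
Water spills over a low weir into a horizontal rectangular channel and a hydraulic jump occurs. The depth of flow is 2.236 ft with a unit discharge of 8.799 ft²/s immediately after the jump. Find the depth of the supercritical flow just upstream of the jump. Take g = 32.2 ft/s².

V₂ = q/y₂ = 8.799/2.236 = 3.935 ft/s; Fr₂ = V₂/√(g·y₂) = 0.4638.
The Bélanger relation is symmetric: y₁/y₂ = ½[√(1 + 8Fr₂²) − 1] = ½[√2.7206 − 1] = 0.3247.
y₁ = 0.3247 × 2.236 = 0.7261 ft.

y₁ = 0.7261 ft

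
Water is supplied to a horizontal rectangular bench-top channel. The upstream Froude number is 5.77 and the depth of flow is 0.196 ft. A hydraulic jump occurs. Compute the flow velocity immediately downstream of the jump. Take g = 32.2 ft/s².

V₂ = 1.89 ft/s

Fr₁ = 5.77 (given).
By Bélanger, y₂/y₁ = ½[√(1 + 8Fr₁²) − 1] = ½[√267.3 − 1] = 7.68.
y₂ = 7.68 × 0.196 = 1.50 ft.
V₁ = Fr₁·√(g·y₁) = 5.77×√(32.2×0.196) = 14.5 ft/s; q = V₁·y₁ = 2.84 ft²/s.
V₂ = q/y₂ = 2.84/1.50 = 1.89 ft/s.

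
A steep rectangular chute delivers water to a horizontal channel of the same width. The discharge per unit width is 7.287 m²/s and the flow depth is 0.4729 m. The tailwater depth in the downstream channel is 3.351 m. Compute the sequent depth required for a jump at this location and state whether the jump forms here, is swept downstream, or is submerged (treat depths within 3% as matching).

y₂ = 4.554 m; the jump is swept downstream

V₁ = q/y₁ = 7.287/0.4729 = 15.41 m/s. Fr₁ = V₁/√(g·y₁) = 15.41/√(9.81×0.4729) = 7.154.
From the momentum equation for a rectangular channel, y₂/y₁ = ½[√(1 + 8Fr₁²) − 1] = ½[√410.46 − 1] = 9.630.
y₂ = 9.630 × 0.4729 = 4.554 m.
Tailwater y_tw = 3.351 m: y_tw < y₂, so the jump is swept downstream.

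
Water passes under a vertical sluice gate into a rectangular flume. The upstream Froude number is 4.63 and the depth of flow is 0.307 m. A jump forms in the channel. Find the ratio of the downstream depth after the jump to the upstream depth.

y₂/y₁ = 6.07

Fr₁ = 4.63 (given).
Bélanger equation: y₂/y₁ = ½[√(1 + 8Fr₁²) − 1] = ½[√172.5 − 1] = 6.07.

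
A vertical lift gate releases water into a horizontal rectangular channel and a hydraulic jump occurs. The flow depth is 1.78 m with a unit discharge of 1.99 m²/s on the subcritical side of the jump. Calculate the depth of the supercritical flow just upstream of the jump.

y₁ = 0.226 m

V₂ = q/y₂ = 1.99/1.78 = 1.12 m/s; Fr₂ = V₂/√(g·y₂) = 0.268.
Since the conjugate-depth ratio holds either way, y₁/y₂ = ½[√(1 + 8Fr₂²) − 1] = ½[√1.573 − 1] = 0.127.
y₁ = 0.127 × 1.78 = 0.226 m.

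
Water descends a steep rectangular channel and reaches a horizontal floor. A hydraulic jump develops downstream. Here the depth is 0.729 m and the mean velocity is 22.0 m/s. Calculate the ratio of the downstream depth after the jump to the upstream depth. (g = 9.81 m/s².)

y₂/y₁ = 11.1

Fr₁ = V₁/√(g·y₁) = 22.0/√(9.81×0.729) = 8.23.
From the momentum equation for a rectangular channel, y₂/y₁ = ½[√(1 + 8Fr₁²) − 1] = ½[√542.4 − 1] = 11.1.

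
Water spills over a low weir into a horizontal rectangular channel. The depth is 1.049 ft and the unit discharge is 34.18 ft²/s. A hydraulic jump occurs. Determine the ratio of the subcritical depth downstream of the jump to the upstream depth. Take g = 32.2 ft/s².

V₁ = q/y₁ = 34.18/1.049 = 32.58 ft/s. Fr₁ = V₁/√(g·y₁) = 32.58/√(32.2×1.049) = 5.606.
Bélanger equation: y₂/y₁ = ½[√(1 + 8Fr₁²) − 1] = ½[√252.45 − 1] = 7.444.

y₂/y₁ = 7.444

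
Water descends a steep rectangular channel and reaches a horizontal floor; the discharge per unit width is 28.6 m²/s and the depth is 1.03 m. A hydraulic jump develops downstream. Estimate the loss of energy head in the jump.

ΔE = 27.8 m

V₁ = q/y₁ = 28.6/1.03 = 27.8 m/s. Fr₁ = V₁/√(g·y₁) = 27.8/√(9.81×1.03) = 8.74.
Bélanger equation: y₂/y₁ = ½[√(1 + 8Fr₁²) − 1] = ½[√611.4 − 1] = 11.9.
y₂ = 11.9 × 1.03 = 12.2 m.
Head loss: ΔE = (y₂ − y₁)³/(4y₁y₂) = (12.2 − 1.03)³/(4×1.03×12.2) = 1401/50.3 = 27.8 m.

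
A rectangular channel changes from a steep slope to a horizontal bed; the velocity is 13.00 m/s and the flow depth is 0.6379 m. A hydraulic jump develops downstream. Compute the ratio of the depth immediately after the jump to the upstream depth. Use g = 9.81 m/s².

Fr₁ = V₁/√(g·y₁) = 13.00/√(9.81×0.6379) = 5.197.
By Bélanger, y₂/y₁ = ½[√(1 + 8Fr₁²) − 1] = ½[√217.05 − 1] = 6.866.

y₂/y₁ = 6.866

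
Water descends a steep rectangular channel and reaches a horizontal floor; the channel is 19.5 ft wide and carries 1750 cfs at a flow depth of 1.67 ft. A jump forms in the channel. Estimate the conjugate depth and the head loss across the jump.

y₂ = 16.5 ft; ΔE = 29.6 ft

q = Q/b = 1750/19.5 = 89.7 ft²/s; V₁ = q/y₁ = 53.7 ft/s. Fr₁ = V₁/√(g·y₁) = 7.33.
By Bélanger, y₂/y₁ = ½[√(1 + 8Fr₁²) − 1] = ½[√430.6 − 1] = 9.88.
y₂ = 9.88 × 1.67 = 16.5 ft.
Head loss: ΔE = (y₂ − y₁)³/(4y₁y₂) = (16.5 − 1.67)³/(4×1.67×16.5) = 3257/110 = 29.6 ft.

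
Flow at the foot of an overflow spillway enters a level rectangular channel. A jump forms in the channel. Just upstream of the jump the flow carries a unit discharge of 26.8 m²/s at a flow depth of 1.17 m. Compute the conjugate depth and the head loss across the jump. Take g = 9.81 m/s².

V₁ = q/y₁ = 26.8/1.17 = 22.9 m/s. Fr₁ = V₁/√(g·y₁) = 22.9/√(9.81×1.17) = 6.76.
Sequent-depth ratio: y₂/y₁ = ½[√(1 + 8Fr₁²) − 1] = ½[√366.7 − 1] = 9.07.
y₂ = 9.07 × 1.17 = 10.6 m.
Head loss: ΔE = (y₂ − y₁)³/(4y₁y₂) = (10.6 − 1.17)³/(4×1.17×10.6) = 843/49.7 = 17.0 m.

y₂ = 10.6 m; ΔE = 17.0 m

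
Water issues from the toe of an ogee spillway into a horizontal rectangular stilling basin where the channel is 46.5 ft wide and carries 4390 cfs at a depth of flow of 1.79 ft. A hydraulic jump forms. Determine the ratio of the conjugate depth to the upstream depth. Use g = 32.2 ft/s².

y₂/y₁ = 9.34

q = Q/b = 4390/46.5 = 94.4 ft²/s; V₁ = q/y₁ = 52.7 ft/s. Fr₁ = V₁/√(g·y₁) = 6.95.
From the momentum equation for a rectangular channel, y₂/y₁ = ½[√(1 + 8Fr₁²) − 1] = ½[√387.1 − 1] = 9.34.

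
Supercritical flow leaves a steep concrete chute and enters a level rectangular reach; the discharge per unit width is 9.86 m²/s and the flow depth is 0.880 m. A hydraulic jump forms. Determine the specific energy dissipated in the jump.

V₁ = q/y₁ = 9.86/0.880 = 11.2 m/s. Fr₁ = V₁/√(g·y₁) = 11.2/√(9.81×0.880) = 3.81.
By Bélanger, y₂/y₁ = ½[√(1 + 8Fr₁²) − 1] = ½[√117.3 − 1] = 4.92.
y₂ = 4.92 × 0.880 = 4.33 m.
Head loss: ΔE = (y₂ − y₁)³/(4y₁y₂) = (4.33 − 0.880)³/(4×0.880×4.33) = 40.9/15.2 = 2.69 m.

ΔE = 2.69 m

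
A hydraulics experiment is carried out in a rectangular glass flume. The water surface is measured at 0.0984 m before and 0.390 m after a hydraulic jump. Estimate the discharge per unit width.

For a rectangular channel the momentum equation gives q² = ½·g·y₁·y₂·(y₁ + y₂) = ½×9.81×0.0984×0.390×0.488 = 0.0919.
q = √0.0919 = 0.303 m²/s.

q = 0.303 m²/s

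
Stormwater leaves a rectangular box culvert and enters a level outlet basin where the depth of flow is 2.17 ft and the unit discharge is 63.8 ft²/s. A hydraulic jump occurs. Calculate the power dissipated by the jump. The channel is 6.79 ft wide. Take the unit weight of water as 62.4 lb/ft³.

V₁ = q/y₁ = 63.8/2.17 = 29.4 ft/s. Fr₁ = V₁/√(g·y₁) = 29.4/√(32.2×2.17) = 3.52.
Sequent-depth ratio: y₂/y₁ = ½[√(1 + 8Fr₁²) − 1] = ½[√99.97 − 1] = 4.50.
y₂ = 4.50 × 2.17 = 9.76 ft.
V₂ = q/y₂ = 63.8/9.76 = 6.53 ft/s. E₁ = y₁ + V₁²/2g = 15.6 ft; E₂ = y₂ + V₂²/2g = 10.4 ft. ΔE = E₁ − E₂ = 5.17 ft.
Q = q·b = 63.8 × 6.79 = 433 cfs. P = γ·Q·ΔE/550 = 62.4 × 433 × 5.17 / 550 = 254 hp.

P = 254 hp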